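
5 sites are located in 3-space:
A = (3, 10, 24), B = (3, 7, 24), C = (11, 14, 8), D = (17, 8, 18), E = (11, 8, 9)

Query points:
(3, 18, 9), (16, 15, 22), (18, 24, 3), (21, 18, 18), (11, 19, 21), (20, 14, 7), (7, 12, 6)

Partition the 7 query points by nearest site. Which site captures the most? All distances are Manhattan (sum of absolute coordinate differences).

(3, 18, 9) — d to each: A:23, B:26, C:13, D:33, E:18 → nearest is C
(16, 15, 22) — d to each: A:20, B:23, C:20, D:12, E:25 → nearest is D
(18, 24, 3) — d to each: A:50, B:53, C:22, D:32, E:29 → nearest is C
(21, 18, 18) — d to each: A:32, B:35, C:24, D:14, E:29 → nearest is D
(11, 19, 21) — d to each: A:20, B:23, C:18, D:20, E:23 → nearest is C
(20, 14, 7) — d to each: A:38, B:41, C:10, D:20, E:17 → nearest is C
(7, 12, 6) — d to each: A:24, B:27, C:8, D:26, E:11 → nearest is C
Tally — C:5, D:2. C captures the most (5).

C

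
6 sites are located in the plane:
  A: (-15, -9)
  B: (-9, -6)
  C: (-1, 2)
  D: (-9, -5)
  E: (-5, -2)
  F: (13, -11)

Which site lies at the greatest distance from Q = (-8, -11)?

F

Compare squared distances (the ordering matches that of the actual distances):
|QA|² = 49 + 4 = 53
|QB|² = 1 + 25 = 26
|QC|² = 49 + 169 = 218
|QD|² = 1 + 36 = 37
|QE|² = 9 + 81 = 90
|QF|² = 441 + 0 = 441
The largest is to F.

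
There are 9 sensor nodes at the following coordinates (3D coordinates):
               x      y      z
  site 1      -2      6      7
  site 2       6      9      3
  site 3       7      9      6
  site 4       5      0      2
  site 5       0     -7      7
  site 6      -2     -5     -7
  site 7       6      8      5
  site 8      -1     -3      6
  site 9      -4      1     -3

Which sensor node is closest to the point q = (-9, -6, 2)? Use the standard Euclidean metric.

Compare squared distances (the ordering matches that of the actual distances):
d²(q, site 1) = 49 + 144 + 25 = 218
d²(q, site 2) = 225 + 225 + 1 = 451
d²(q, site 3) = 256 + 225 + 16 = 497
d²(q, site 4) = 196 + 36 + 0 = 232
d²(q, site 5) = 81 + 1 + 25 = 107
d²(q, site 6) = 49 + 1 + 81 = 131
d²(q, site 7) = 225 + 196 + 9 = 430
d²(q, site 8) = 64 + 9 + 16 = 89
d²(q, site 9) = 25 + 49 + 25 = 99
site 8 is nearest.

site 8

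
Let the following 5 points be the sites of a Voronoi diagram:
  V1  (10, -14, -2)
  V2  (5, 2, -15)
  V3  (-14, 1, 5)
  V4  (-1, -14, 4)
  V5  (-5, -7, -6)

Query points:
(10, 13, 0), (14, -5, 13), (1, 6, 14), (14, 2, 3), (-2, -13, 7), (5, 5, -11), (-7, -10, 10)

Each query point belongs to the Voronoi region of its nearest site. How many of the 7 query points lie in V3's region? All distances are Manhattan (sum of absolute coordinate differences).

(10, 13, 0) — d to each: V1:29, V2:31, V3:41, V4:42, V5:41 → nearest is V1
(14, -5, 13) — d to each: V1:28, V2:44, V3:42, V4:33, V5:40 → nearest is V1
(1, 6, 14) — d to each: V1:45, V2:37, V3:29, V4:32, V5:39 → nearest is V3
(14, 2, 3) — d to each: V1:25, V2:27, V3:31, V4:32, V5:37 → nearest is V1
(-2, -13, 7) — d to each: V1:22, V2:44, V3:28, V4:5, V5:22 → nearest is V4
(5, 5, -11) — d to each: V1:33, V2:7, V3:39, V4:40, V5:27 → nearest is V2
(-7, -10, 10) — d to each: V1:33, V2:49, V3:23, V4:16, V5:21 → nearest is V4
1 of the 7 points has V3 as nearest.

1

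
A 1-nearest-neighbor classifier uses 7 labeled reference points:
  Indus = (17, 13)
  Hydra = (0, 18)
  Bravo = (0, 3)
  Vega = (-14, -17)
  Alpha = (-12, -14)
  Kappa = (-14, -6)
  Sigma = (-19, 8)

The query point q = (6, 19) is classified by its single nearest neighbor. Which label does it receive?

Hydra

Squared Euclidean distances:
d²(q, Indus) = (6−17)² + (19−13)² = 121 + 36 = 157
d²(q, Hydra) = (6−0)² + (19−18)² = 36 + 1 = 37
d²(q, Bravo) = (6−0)² + (19−3)² = 36 + 256 = 292
d²(q, Vega) = (6−(-14))² + (19−(-17))² = 400 + 1296 = 1696
d²(q, Alpha) = (6−(-12))² + (19−(-14))² = 324 + 1089 = 1413
d²(q, Kappa) = (6−(-14))² + (19−(-6))² = 400 + 625 = 1025
d²(q, Sigma) = (6−(-19))² + (19−8)² = 625 + 121 = 746
Hydra is nearest.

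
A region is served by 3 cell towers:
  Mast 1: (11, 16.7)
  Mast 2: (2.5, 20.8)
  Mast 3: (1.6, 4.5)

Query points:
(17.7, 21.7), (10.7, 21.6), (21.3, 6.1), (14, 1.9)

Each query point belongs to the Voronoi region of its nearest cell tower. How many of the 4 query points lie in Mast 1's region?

(17.7, 21.7) — d² to each: Mast 1:69.89, Mast 2:231.85, Mast 3:555.05 → nearest is Mast 1
(10.7, 21.6) — d² to each: Mast 1:24.1, Mast 2:67.88, Mast 3:375.22 → nearest is Mast 1
(21.3, 6.1) — d² to each: Mast 1:218.45, Mast 2:569.53, Mast 3:390.65 → nearest is Mast 1
(14, 1.9) — d² to each: Mast 1:228.04, Mast 2:489.46, Mast 3:160.52 → nearest is Mast 3
3 of the 4 points have Mast 1 as nearest.

3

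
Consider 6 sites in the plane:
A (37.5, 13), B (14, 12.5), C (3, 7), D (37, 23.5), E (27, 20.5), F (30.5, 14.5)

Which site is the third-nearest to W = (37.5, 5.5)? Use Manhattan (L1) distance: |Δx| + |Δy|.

D

d(W,A) = |37.5−37.5| + |5.5−13| = 0 + 7.5 = 7.5
d(W,B) = |37.5−14| + |5.5−12.5| = 23.5 + 7 = 30.5
d(W,C) = |37.5−3| + |5.5−7| = 34.5 + 1.5 = 36
d(W,D) = |37.5−37| + |5.5−23.5| = 0.5 + 18 = 18.5
d(W,E) = |37.5−27| + |5.5−20.5| = 10.5 + 15 = 25.5
d(W,F) = |37.5−30.5| + |5.5−14.5| = 7 + 9 = 16
Sorted ascending: A, F, D, E, … — the third-nearest is D.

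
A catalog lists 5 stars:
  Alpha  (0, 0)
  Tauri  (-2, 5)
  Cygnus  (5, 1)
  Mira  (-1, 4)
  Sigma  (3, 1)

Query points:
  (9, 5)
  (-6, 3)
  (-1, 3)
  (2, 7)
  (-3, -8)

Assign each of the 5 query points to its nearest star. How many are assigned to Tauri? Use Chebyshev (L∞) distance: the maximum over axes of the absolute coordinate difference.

1

(9, 5) — d to each: Alpha:9, Tauri:11, Cygnus:4, Mira:10, Sigma:6 → nearest is Cygnus
(-6, 3) — d to each: Alpha:6, Tauri:4, Cygnus:11, Mira:5, Sigma:9 → nearest is Tauri
(-1, 3) — d to each: Alpha:3, Tauri:2, Cygnus:6, Mira:1, Sigma:4 → nearest is Mira
(2, 7) — d to each: Alpha:7, Tauri:4, Cygnus:6, Mira:3, Sigma:6 → nearest is Mira
(-3, -8) — d to each: Alpha:8, Tauri:13, Cygnus:9, Mira:12, Sigma:9 → nearest is Alpha
1 of the 5 points has Tauri as nearest.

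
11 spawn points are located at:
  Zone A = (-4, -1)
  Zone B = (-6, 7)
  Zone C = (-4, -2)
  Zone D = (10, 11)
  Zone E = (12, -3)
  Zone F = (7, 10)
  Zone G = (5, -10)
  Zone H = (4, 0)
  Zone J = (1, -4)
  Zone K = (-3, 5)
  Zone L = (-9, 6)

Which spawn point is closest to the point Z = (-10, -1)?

Squared Euclidean distances:
d²(Z, Zone A) = (-10−(-4))² + (-1−(-1))² = 36 + 0 = 36
d²(Z, Zone B) = (-10−(-6))² + (-1−7)² = 16 + 64 = 80
d²(Z, Zone C) = (-10−(-4))² + (-1−(-2))² = 36 + 1 = 37
d²(Z, Zone D) = (-10−10)² + (-1−11)² = 400 + 144 = 544
d²(Z, Zone E) = (-10−12)² + (-1−(-3))² = 484 + 4 = 488
d²(Z, Zone F) = (-10−7)² + (-1−10)² = 289 + 121 = 410
d²(Z, Zone G) = (-10−5)² + (-1−(-10))² = 225 + 81 = 306
d²(Z, Zone H) = (-10−4)² + (-1−0)² = 196 + 1 = 197
d²(Z, Zone J) = (-10−1)² + (-1−(-4))² = 121 + 9 = 130
d²(Z, Zone K) = (-10−(-3))² + (-1−5)² = 49 + 36 = 85
d²(Z, Zone L) = (-10−(-9))² + (-1−6)² = 1 + 49 = 50
Zone A is nearest.

Zone A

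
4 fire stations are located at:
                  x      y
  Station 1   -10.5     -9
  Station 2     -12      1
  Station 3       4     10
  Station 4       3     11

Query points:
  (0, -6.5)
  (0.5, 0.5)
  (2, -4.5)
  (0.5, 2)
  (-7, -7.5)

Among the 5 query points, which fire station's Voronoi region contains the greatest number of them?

Station 1

(0, -6.5) — d² to each: Station 1:116.5, Station 2:200.25, Station 3:288.25, Station 4:315.25 → nearest is Station 1
(0.5, 0.5) — d² to each: Station 1:211.25, Station 2:156.5, Station 3:102.5, Station 4:116.5 → nearest is Station 3
(2, -4.5) — d² to each: Station 1:176.5, Station 2:226.25, Station 3:214.25, Station 4:241.25 → nearest is Station 1
(0.5, 2) — d² to each: Station 1:242, Station 2:157.25, Station 3:76.25, Station 4:87.25 → nearest is Station 3
(-7, -7.5) — d² to each: Station 1:14.5, Station 2:97.25, Station 3:427.25, Station 4:442.25 → nearest is Station 1
Tally — Station 1:3, Station 3:2. Station 1 captures the most (3).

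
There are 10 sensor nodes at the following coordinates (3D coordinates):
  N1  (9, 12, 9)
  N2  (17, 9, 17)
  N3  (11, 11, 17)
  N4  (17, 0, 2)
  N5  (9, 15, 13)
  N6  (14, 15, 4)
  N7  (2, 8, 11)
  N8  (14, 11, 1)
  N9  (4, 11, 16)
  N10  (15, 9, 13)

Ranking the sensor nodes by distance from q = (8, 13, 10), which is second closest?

N5

Squared Euclidean distances:
|qN1|² = (8−9)² + (13−12)² + (10−9)² = 1 + 1 + 1 = 3
|qN2|² = (8−17)² + (13−9)² + (10−17)² = 81 + 16 + 49 = 146
|qN3|² = (8−11)² + (13−11)² + (10−17)² = 9 + 4 + 49 = 62
|qN4|² = (8−17)² + (13−0)² + (10−2)² = 81 + 169 + 64 = 314
|qN5|² = (8−9)² + (13−15)² + (10−13)² = 1 + 4 + 9 = 14
|qN6|² = (8−14)² + (13−15)² + (10−4)² = 36 + 4 + 36 = 76
|qN7|² = (8−2)² + (13−8)² + (10−11)² = 36 + 25 + 1 = 62
|qN8|² = (8−14)² + (13−11)² + (10−1)² = 36 + 4 + 81 = 121
|qN9|² = (8−4)² + (13−11)² + (10−16)² = 16 + 4 + 36 = 56
d²(q, N10) = (8−15)² + (13−9)² + (10−13)² = 49 + 16 + 9 = 74
Sorted ascending: N1, N5, N9, … — the second-nearest is N5.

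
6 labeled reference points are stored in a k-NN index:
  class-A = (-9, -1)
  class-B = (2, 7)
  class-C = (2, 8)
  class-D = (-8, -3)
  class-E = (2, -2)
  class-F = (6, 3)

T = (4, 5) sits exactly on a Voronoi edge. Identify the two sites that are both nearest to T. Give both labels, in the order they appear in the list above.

class-B and class-F

Squared distances from T to each site:
d²(T, class-A) = (4−(-9))² + (5−(-1))² = 169 + 36 = 205
d²(T, class-B) = (4−2)² + (5−7)² = 4 + 4 = 8
d²(T, class-C) = (4−2)² + (5−8)² = 4 + 9 = 13
d²(T, class-D) = (4−(-8))² + (5−(-3))² = 144 + 64 = 208
d²(T, class-E) = (4−2)² + (5−(-2))² = 4 + 49 = 53
d²(T, class-F) = (4−6)² + (5−3)² = 4 + 4 = 8
T is equidistant from class-B and class-F (both at squared distance 8), and every other site is strictly farther — so T lies on the class-B–class-F Voronoi edge.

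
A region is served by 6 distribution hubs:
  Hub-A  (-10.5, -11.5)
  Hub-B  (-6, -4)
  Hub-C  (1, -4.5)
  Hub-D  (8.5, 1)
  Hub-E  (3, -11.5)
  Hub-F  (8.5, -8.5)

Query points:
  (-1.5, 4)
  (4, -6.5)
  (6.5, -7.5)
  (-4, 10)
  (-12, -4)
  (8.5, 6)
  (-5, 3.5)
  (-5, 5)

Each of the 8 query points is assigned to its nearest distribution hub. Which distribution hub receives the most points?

(-1.5, 4) — d² to each: Hub-A:321.25, Hub-B:84.25, Hub-C:78.5, Hub-D:109, Hub-E:260.5, Hub-F:256.25 → nearest is Hub-C
(4, -6.5) — d² to each: Hub-A:235.25, Hub-B:106.25, Hub-C:13, Hub-D:76.5, Hub-E:26, Hub-F:24.25 → nearest is Hub-C
(6.5, -7.5) — d² to each: Hub-A:305, Hub-B:168.5, Hub-C:39.25, Hub-D:76.25, Hub-E:28.25, Hub-F:5 → nearest is Hub-F
(-4, 10) — d² to each: Hub-A:504.5, Hub-B:200, Hub-C:235.25, Hub-D:237.25, Hub-E:511.25, Hub-F:498.5 → nearest is Hub-B
(-12, -4) — d² to each: Hub-A:58.5, Hub-B:36, Hub-C:169.25, Hub-D:445.25, Hub-E:281.25, Hub-F:440.5 → nearest is Hub-B
(8.5, 6) — d² to each: Hub-A:667.25, Hub-B:310.25, Hub-C:166.5, Hub-D:25, Hub-E:336.5, Hub-F:210.25 → nearest is Hub-D
(-5, 3.5) — d² to each: Hub-A:255.25, Hub-B:57.25, Hub-C:100, Hub-D:188.5, Hub-E:289, Hub-F:326.25 → nearest is Hub-B
(-5, 5) — d² to each: Hub-A:302.5, Hub-B:82, Hub-C:126.25, Hub-D:198.25, Hub-E:336.25, Hub-F:364.5 → nearest is Hub-B
Tally — Hub-B:4, Hub-C:2, Hub-D:1, Hub-F:1. Hub-B captures the most (4).

Hub-B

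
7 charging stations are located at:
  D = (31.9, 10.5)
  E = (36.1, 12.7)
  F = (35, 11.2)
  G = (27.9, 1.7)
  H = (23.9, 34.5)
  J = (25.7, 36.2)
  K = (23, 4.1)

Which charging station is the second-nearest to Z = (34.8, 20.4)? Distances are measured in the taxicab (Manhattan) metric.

F

d(Z,D) = |34.8−31.9| + |20.4−10.5| = 2.9 + 9.9 = 12.8
d(Z,E) = |34.8−36.1| + |20.4−12.7| = 1.3 + 7.7 = 9
d(Z,F) = |34.8−35| + |20.4−11.2| = 0.2 + 9.2 = 9.4
d(Z,G) = |34.8−27.9| + |20.4−1.7| = 6.9 + 18.7 = 25.6
d(Z,H) = |34.8−23.9| + |20.4−34.5| = 10.9 + 14.1 = 25
d(Z,J) = |34.8−25.7| + |20.4−36.2| = 9.1 + 15.8 = 24.9
d(Z,K) = |34.8−23| + |20.4−4.1| = 11.8 + 16.3 = 28.1
Sorted ascending: E, F, D, … — the second-nearest is F.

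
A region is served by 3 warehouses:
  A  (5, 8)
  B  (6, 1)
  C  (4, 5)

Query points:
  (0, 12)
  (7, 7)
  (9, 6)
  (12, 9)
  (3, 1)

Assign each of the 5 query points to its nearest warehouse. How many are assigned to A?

(0, 12) — d² to each: A:41, B:157, C:65 → nearest is A
(7, 7) — d² to each: A:5, B:37, C:13 → nearest is A
(9, 6) — d² to each: A:20, B:34, C:26 → nearest is A
(12, 9) — d² to each: A:50, B:100, C:80 → nearest is A
(3, 1) — d² to each: A:53, B:9, C:17 → nearest is B
4 of the 5 points have A as nearest.

4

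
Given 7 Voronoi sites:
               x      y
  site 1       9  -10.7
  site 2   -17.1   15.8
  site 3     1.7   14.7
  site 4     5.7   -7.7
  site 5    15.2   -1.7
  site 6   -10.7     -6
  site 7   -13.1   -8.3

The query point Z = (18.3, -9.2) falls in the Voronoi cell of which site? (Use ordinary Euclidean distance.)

site 5

Squared Euclidean distances:
d²(Z, site 1) = (18.3−9)² + (-9.2−(-10.7))² = 86.49 + 2.25 = 88.74
d²(Z, site 2) = (18.3−(-17.1))² + (-9.2−15.8)² = 1253.16 + 625 = 1878.16
d²(Z, site 3) = (18.3−1.7)² + (-9.2−14.7)² = 275.56 + 571.21 = 846.77
d²(Z, site 4) = (18.3−5.7)² + (-9.2−(-7.7))² = 158.76 + 2.25 = 161.01
d²(Z, site 5) = (18.3−15.2)² + (-9.2−(-1.7))² = 9.61 + 56.25 = 65.86
d²(Z, site 6) = (18.3−(-10.7))² + (-9.2−(-6))² = 841 + 10.24 = 851.24
d²(Z, site 7) = (18.3−(-13.1))² + (-9.2−(-8.3))² = 985.96 + 0.81 = 986.77
Minimum is at site 5.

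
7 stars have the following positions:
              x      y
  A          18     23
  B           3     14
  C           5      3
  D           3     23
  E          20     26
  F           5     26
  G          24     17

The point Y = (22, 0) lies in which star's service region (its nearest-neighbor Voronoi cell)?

G

Since √ is increasing, it suffices to compare squared distances:
|YA|² = (22−18)² + (0−23)² = 16 + 529 = 545
|YB|² = (22−3)² + (0−14)² = 361 + 196 = 557
|YC|² = (22−5)² + (0−3)² = 289 + 9 = 298
|YD|² = (22−3)² + (0−23)² = 361 + 529 = 890
|YE|² = (22−20)² + (0−26)² = 4 + 676 = 680
|YF|² = (22−5)² + (0−26)² = 289 + 676 = 965
|YG|² = (22−24)² + (0−17)² = 4 + 289 = 293
G is nearest.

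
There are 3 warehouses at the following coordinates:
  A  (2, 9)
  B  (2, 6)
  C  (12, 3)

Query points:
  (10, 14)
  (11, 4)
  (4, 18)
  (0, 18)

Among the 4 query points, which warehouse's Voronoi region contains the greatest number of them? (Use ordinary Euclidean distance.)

(10, 14) — d² to each: A:89, B:128, C:125 → nearest is A
(11, 4) — d² to each: A:106, B:85, C:2 → nearest is C
(4, 18) — d² to each: A:85, B:148, C:289 → nearest is A
(0, 18) — d² to each: A:85, B:148, C:369 → nearest is A
Tally — A:3, C:1. A captures the most (3).

A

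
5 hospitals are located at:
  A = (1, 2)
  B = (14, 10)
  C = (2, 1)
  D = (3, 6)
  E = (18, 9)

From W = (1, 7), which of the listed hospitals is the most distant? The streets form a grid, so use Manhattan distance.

d(W,A) = |1−1| + |7−2| = 0 + 5 = 5
d(W,B) = |1−14| + |7−10| = 13 + 3 = 16
d(W,C) = |1−2| + |7−1| = 1 + 6 = 7
d(W,D) = |1−3| + |7−6| = 2 + 1 = 3
d(W,E) = |1−18| + |7−9| = 17 + 2 = 19
The largest is to E.

E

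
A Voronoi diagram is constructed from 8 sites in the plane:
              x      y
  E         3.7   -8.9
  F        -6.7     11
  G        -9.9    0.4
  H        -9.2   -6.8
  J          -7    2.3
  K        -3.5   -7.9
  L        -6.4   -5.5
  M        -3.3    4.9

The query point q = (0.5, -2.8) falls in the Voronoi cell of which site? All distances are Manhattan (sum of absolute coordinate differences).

K

d(q,E) = 3.2 + 6.1 = 9.3
d(q,F) = 7.2 + 13.8 = 21
d(q,G) = 10.4 + 3.2 = 13.6
d(q,H) = 9.7 + 4 = 13.7
d(q,J) = 7.5 + 5.1 = 12.6
d(q,K) = 4 + 5.1 = 9.1
d(q,L) = 6.9 + 2.7 = 9.6
d(q,M) = 3.8 + 7.7 = 11.5
The smallest is to K, so q lies in the Voronoi region of K.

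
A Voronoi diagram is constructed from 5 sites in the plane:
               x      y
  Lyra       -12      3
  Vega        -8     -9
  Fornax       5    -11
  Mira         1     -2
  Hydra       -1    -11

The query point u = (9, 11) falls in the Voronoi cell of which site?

Compare squared distances (the ordering matches that of the actual distances):
d²(u, Lyra) = (9−(-12))² + (11−3)² = 441 + 64 = 505
d²(u, Vega) = (9−(-8))² + (11−(-9))² = 289 + 400 = 689
d²(u, Fornax) = (9−5)² + (11−(-11))² = 16 + 484 = 500
d²(u, Mira) = (9−1)² + (11−(-2))² = 64 + 169 = 233
d²(u, Hydra) = (9−(-1))² + (11−(-11))² = 100 + 484 = 584
Minimum is at Mira.

Mira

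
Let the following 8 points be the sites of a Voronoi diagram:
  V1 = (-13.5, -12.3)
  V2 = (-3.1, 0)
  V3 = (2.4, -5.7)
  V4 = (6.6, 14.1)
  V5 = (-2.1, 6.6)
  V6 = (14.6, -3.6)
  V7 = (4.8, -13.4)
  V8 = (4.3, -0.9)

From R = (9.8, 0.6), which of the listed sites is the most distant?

V1

Compare squared distances (the ordering matches that of the actual distances):
|RV1|² = (9.8−(-13.5))² + (0.6−(-12.3))² = 542.89 + 166.41 = 709.3
|RV2|² = (9.8−(-3.1))² + (0.6−0)² = 166.41 + 0.36 = 166.77
|RV3|² = (9.8−2.4)² + (0.6−(-5.7))² = 54.76 + 39.69 = 94.45
|RV4|² = (9.8−6.6)² + (0.6−14.1)² = 10.24 + 182.25 = 192.49
|RV5|² = (9.8−(-2.1))² + (0.6−6.6)² = 141.61 + 36 = 177.61
|RV6|² = (9.8−14.6)² + (0.6−(-3.6))² = 23.04 + 17.64 = 40.68
|RV7|² = (9.8−4.8)² + (0.6−(-13.4))² = 25 + 196 = 221
|RV8|² = (9.8−4.3)² + (0.6−(-0.9))² = 30.25 + 2.25 = 32.5
The largest is to V1.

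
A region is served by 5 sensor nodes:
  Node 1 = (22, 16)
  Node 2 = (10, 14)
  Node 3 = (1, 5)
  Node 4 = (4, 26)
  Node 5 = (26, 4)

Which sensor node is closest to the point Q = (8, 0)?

Compare squared distances (the ordering matches that of the actual distances):
d²(Q, Node 1) = (8−22)² + (0−16)² = 196 + 256 = 452
d²(Q, Node 2) = (8−10)² + (0−14)² = 4 + 196 = 200
d²(Q, Node 3) = (8−1)² + (0−5)² = 49 + 25 = 74
d²(Q, Node 4) = (8−4)² + (0−26)² = 16 + 676 = 692
d²(Q, Node 5) = (8−26)² + (0−4)² = 324 + 16 = 340
The smallest is to Node 3, so Q lies in the Voronoi region of Node 3.

Node 3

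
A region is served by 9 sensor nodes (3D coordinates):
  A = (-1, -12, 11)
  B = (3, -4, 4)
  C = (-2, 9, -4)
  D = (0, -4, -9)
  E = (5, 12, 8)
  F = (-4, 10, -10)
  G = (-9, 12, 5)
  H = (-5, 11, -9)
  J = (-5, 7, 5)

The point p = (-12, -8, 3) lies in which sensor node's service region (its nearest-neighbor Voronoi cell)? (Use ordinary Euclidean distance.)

A

Since √ is increasing, it suffices to compare squared distances:
|pA|² = (-12−(-1))² + (-8−(-12))² + (3−11)² = 121 + 16 + 64 = 201
|pB|² = (-12−3)² + (-8−(-4))² + (3−4)² = 225 + 16 + 1 = 242
|pC|² = (-12−(-2))² + (-8−9)² + (3−(-4))² = 100 + 289 + 49 = 438
|pD|² = (-12−0)² + (-8−(-4))² + (3−(-9))² = 144 + 16 + 144 = 304
|pE|² = (-12−5)² + (-8−12)² + (3−8)² = 289 + 400 + 25 = 714
|pF|² = (-12−(-4))² + (-8−10)² + (3−(-10))² = 64 + 324 + 169 = 557
|pG|² = (-12−(-9))² + (-8−12)² + (3−5)² = 9 + 400 + 4 = 413
|pH|² = (-12−(-5))² + (-8−11)² + (3−(-9))² = 49 + 361 + 144 = 554
|pJ|² = (-12−(-5))² + (-8−7)² + (3−5)² = 49 + 225 + 4 = 278
The smallest is to A, so p lies in the Voronoi region of A.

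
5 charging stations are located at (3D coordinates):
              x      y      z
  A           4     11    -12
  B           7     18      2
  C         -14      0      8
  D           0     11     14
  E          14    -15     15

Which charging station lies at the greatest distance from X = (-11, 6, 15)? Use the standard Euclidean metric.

E

Since √ is increasing, it suffices to compare squared distances:
|XA|² = (-11−4)² + (6−11)² + (15−(-12))² = 225 + 25 + 729 = 979
|XB|² = (-11−7)² + (6−18)² + (15−2)² = 324 + 144 + 169 = 637
|XC|² = (-11−(-14))² + (6−0)² + (15−8)² = 9 + 36 + 49 = 94
|XD|² = (-11−0)² + (6−11)² + (15−14)² = 121 + 25 + 1 = 147
|XE|² = (-11−14)² + (6−(-15))² + (15−15)² = 625 + 441 + 0 = 1066
The largest is to E.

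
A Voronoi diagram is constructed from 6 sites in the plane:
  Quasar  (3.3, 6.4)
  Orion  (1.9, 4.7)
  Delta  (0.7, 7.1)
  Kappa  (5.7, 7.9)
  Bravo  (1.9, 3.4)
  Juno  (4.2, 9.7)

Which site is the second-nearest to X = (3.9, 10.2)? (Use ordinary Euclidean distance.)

Kappa

Squared Euclidean distances:
d²(X, Quasar) = (3.9−3.3)² + (10.2−6.4)² = 0.36 + 14.44 = 14.8
d²(X, Orion) = (3.9−1.9)² + (10.2−4.7)² = 4 + 30.25 = 34.25
d²(X, Delta) = (3.9−0.7)² + (10.2−7.1)² = 10.24 + 9.61 = 19.85
d²(X, Kappa) = (3.9−5.7)² + (10.2−7.9)² = 3.24 + 5.29 = 8.53
d²(X, Bravo) = (3.9−1.9)² + (10.2−3.4)² = 4 + 46.24 = 50.24
d²(X, Juno) = (3.9−4.2)² + (10.2−9.7)² = 0.09 + 0.25 = 0.34
Sorted ascending: Juno, Kappa, Quasar, … — the second-nearest is Kappa.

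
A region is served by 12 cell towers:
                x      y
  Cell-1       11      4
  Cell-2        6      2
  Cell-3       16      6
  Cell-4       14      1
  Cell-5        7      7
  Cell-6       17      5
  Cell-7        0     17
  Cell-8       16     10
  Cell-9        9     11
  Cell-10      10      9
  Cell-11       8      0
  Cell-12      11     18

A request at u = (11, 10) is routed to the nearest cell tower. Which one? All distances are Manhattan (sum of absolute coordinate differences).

d(u, Cell-1) = |11−11| + |10−4| = 0 + 6 = 6
d(u, Cell-2) = |11−6| + |10−2| = 5 + 8 = 13
d(u, Cell-3) = |11−16| + |10−6| = 5 + 4 = 9
d(u, Cell-4) = |11−14| + |10−1| = 3 + 9 = 12
d(u, Cell-5) = |11−7| + |10−7| = 4 + 3 = 7
d(u, Cell-6) = |11−17| + |10−5| = 6 + 5 = 11
d(u, Cell-7) = |11−0| + |10−17| = 11 + 7 = 18
d(u, Cell-8) = |11−16| + |10−10| = 5 + 0 = 5
d(u, Cell-9) = |11−9| + |10−11| = 2 + 1 = 3
d(u, Cell-10) = |11−10| + |10−9| = 1 + 1 = 2
d(u, Cell-11) = |11−8| + |10−0| = 3 + 10 = 13
d(u, Cell-12) = |11−11| + |10−18| = 0 + 8 = 8
Cell-10 is nearest.

Cell-10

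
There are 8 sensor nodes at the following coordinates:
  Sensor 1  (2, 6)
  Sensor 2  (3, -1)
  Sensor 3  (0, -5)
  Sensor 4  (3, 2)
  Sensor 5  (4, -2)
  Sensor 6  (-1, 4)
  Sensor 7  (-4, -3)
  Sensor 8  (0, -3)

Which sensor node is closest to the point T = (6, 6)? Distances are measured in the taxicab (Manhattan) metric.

d(T, Sensor 1) = |6−2| + |6−6| = 4 + 0 = 4
d(T, Sensor 2) = |6−3| + |6−(-1)| = 3 + 7 = 10
d(T, Sensor 3) = |6−0| + |6−(-5)| = 6 + 11 = 17
d(T, Sensor 4) = |6−3| + |6−2| = 3 + 4 = 7
d(T, Sensor 5) = |6−4| + |6−(-2)| = 2 + 8 = 10
d(T, Sensor 6) = |6−(-1)| + |6−4| = 7 + 2 = 9
d(T, Sensor 7) = |6−(-4)| + |6−(-3)| = 10 + 9 = 19
d(T, Sensor 8) = |6−0| + |6−(-3)| = 6 + 9 = 15
Sensor 1 is nearest.

Sensor 1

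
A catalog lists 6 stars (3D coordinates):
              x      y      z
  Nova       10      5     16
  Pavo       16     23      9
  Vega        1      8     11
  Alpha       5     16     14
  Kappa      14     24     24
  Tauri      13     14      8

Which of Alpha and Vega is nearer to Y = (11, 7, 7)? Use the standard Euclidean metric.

Compare squared distances:
d²(Y, Alpha) = (11−5)² + (7−16)² + (7−14)² = 36 + 81 + 49 = 166
d²(Y, Vega) = (11−1)² + (7−8)² + (7−11)² = 100 + 1 + 16 = 117
166 > 117, so Vega is closer.

Vega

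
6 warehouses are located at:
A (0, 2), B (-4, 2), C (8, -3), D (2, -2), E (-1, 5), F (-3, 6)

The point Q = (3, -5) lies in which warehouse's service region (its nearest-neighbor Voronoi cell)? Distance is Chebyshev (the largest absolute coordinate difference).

d(Q,A) = max(3, 7) = 7
d(Q,B) = max(7, 7) = 7
d(Q,C) = max(5, 2) = 5
d(Q,D) = max(1, 3) = 3
d(Q,E) = max(4, 10) = 10
d(Q,F) = max(6, 11) = 11
D is nearest.

D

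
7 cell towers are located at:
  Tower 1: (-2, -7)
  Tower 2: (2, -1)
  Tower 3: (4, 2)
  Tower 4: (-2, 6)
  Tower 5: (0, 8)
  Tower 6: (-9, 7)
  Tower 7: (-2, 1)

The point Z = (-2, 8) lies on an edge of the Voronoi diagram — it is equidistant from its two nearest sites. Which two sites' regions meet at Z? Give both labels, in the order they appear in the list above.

Tower 4 and Tower 5

Squared distances from Z to each site:
d²(Z, Tower 1) = (-2−(-2))² + (8−(-7))² = 0 + 225 = 225
d²(Z, Tower 2) = (-2−2)² + (8−(-1))² = 16 + 81 = 97
d²(Z, Tower 3) = (-2−4)² + (8−2)² = 36 + 36 = 72
d²(Z, Tower 4) = (-2−(-2))² + (8−6)² = 0 + 4 = 4
d²(Z, Tower 5) = (-2−0)² + (8−8)² = 4 + 0 = 4
d²(Z, Tower 6) = (-2−(-9))² + (8−7)² = 49 + 1 = 50
d²(Z, Tower 7) = (-2−(-2))² + (8−1)² = 0 + 49 = 49
Z is equidistant from Tower 4 and Tower 5 (both at squared distance 4), and every other site is strictly farther — so Z lies on the Tower 4–Tower 5 Voronoi edge.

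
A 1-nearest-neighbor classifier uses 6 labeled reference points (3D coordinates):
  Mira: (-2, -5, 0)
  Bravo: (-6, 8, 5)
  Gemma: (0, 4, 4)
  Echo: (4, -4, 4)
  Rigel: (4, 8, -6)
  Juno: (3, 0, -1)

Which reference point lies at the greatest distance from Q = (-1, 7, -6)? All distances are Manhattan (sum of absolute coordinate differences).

d(Q, Mira) = |-1−(-2)| + |7−(-5)| + |-6−0| = 1 + 12 + 6 = 19
d(Q, Bravo) = |-1−(-6)| + |7−8| + |-6−5| = 5 + 1 + 11 = 17
d(Q, Gemma) = |-1−0| + |7−4| + |-6−4| = 1 + 3 + 10 = 14
d(Q, Echo) = |-1−4| + |7−(-4)| + |-6−4| = 5 + 11 + 10 = 26
d(Q, Rigel) = |-1−4| + |7−8| + |-6−(-6)| = 5 + 1 + 0 = 6
d(Q, Juno) = |-1−3| + |7−0| + |-6−(-1)| = 4 + 7 + 5 = 16
The largest is to Echo.

Echo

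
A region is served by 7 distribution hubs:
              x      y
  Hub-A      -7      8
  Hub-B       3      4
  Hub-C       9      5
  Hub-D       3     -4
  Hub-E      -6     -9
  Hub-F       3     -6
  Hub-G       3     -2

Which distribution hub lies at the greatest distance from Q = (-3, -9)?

Compare squared distances (the ordering matches that of the actual distances):
d²(Q, Hub-A) = (-3−(-7))² + (-9−8)² = 16 + 289 = 305
d²(Q, Hub-B) = (-3−3)² + (-9−4)² = 36 + 169 = 205
d²(Q, Hub-C) = (-3−9)² + (-9−5)² = 144 + 196 = 340
d²(Q, Hub-D) = (-3−3)² + (-9−(-4))² = 36 + 25 = 61
d²(Q, Hub-E) = (-3−(-6))² + (-9−(-9))² = 9 + 0 = 9
d²(Q, Hub-F) = (-3−3)² + (-9−(-6))² = 36 + 9 = 45
d²(Q, Hub-G) = (-3−3)² + (-9−(-2))² = 36 + 49 = 85
The largest is to Hub-C.

Hub-C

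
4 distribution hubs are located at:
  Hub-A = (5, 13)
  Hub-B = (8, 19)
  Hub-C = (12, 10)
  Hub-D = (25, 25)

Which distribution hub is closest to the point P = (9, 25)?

Hub-B

Squared Euclidean distances:
d²(P, Hub-A) = (9−5)² + (25−13)² = 16 + 144 = 160
d²(P, Hub-B) = (9−8)² + (25−19)² = 1 + 36 = 37
d²(P, Hub-C) = (9−12)² + (25−10)² = 9 + 225 = 234
d²(P, Hub-D) = (9−25)² + (25−25)² = 256 + 0 = 256
The smallest is to Hub-B, so P lies in the Voronoi region of Hub-B.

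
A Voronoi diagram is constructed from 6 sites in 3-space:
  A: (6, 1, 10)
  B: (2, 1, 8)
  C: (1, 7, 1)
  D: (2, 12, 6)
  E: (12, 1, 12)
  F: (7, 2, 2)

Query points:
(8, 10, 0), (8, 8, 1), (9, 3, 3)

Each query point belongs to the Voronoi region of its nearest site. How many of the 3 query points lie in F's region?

2

(8, 10, 0) — d² to each: A:185, B:181, C:59, D:76, E:241, F:69 → nearest is C
(8, 8, 1) — d² to each: A:134, B:134, C:50, D:77, E:186, F:38 → nearest is F
(9, 3, 3) — d² to each: A:62, B:78, C:84, D:139, E:94, F:6 → nearest is F
2 of the 3 points have F as nearest.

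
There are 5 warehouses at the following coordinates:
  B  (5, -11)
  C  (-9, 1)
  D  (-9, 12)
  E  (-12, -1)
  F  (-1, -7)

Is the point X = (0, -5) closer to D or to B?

Compare squared distances:
|XD|² = (0−(-9))² + (-5−12)² = 81 + 289 = 370
|XB|² = (0−5)² + (-5−(-11))² = 25 + 36 = 61
370 > 61, so B is closer.

B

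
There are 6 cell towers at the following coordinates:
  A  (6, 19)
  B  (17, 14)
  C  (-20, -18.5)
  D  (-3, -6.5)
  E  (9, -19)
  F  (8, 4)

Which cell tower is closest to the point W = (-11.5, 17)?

Since √ is increasing, it suffices to compare squared distances:
|WA|² = 306.25 + 4 = 310.25
|WB|² = 812.25 + 9 = 821.25
|WC|² = 72.25 + 1260.25 = 1332.5
|WD|² = 72.25 + 552.25 = 624.5
|WE|² = 420.25 + 1296 = 1716.25
|WF|² = 380.25 + 169 = 549.25
The smallest is to A, so W lies in the Voronoi region of A.

A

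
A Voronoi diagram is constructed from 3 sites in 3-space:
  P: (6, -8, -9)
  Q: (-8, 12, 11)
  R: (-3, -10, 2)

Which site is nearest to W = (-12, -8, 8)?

R

Since √ is increasing, it suffices to compare squared distances:
|WP|² = 324 + 0 + 289 = 613
|WQ|² = 16 + 400 + 9 = 425
|WR|² = 81 + 4 + 36 = 121
R is nearest.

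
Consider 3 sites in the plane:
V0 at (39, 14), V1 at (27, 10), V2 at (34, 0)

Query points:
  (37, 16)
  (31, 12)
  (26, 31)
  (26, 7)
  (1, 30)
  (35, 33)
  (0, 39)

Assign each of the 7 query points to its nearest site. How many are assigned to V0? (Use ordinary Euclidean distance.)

(37, 16) — d² to each: V0:8, V1:136, V2:265 → nearest is V0
(31, 12) — d² to each: V0:68, V1:20, V2:153 → nearest is V1
(26, 31) — d² to each: V0:458, V1:442, V2:1025 → nearest is V1
(26, 7) — d² to each: V0:218, V1:10, V2:113 → nearest is V1
(1, 30) — d² to each: V0:1700, V1:1076, V2:1989 → nearest is V1
(35, 33) — d² to each: V0:377, V1:593, V2:1090 → nearest is V0
(0, 39) — d² to each: V0:2146, V1:1570, V2:2677 → nearest is V1
2 of the 7 points have V0 as nearest.

2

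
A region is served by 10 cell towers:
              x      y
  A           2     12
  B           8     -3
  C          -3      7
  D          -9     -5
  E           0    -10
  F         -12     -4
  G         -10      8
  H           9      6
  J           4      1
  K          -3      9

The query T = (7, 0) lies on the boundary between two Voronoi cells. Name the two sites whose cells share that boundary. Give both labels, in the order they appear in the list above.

Squared distances from T to each site:
|TA|² = (7−2)² + (0−12)² = 25 + 144 = 169
|TB|² = (7−8)² + (0−(-3))² = 1 + 9 = 10
|TC|² = (7−(-3))² + (0−7)² = 100 + 49 = 149
|TD|² = (7−(-9))² + (0−(-5))² = 256 + 25 = 281
|TE|² = (7−0)² + (0−(-10))² = 49 + 100 = 149
|TF|² = (7−(-12))² + (0−(-4))² = 361 + 16 = 377
|TG|² = (7−(-10))² + (0−8)² = 289 + 64 = 353
|TH|² = (7−9)² + (0−6)² = 4 + 36 = 40
|TJ|² = (7−4)² + (0−1)² = 9 + 1 = 10
|TK|² = (7−(-3))² + (0−9)² = 100 + 81 = 181
T is equidistant from B and J (both at squared distance 10), and every other site is strictly farther — so T lies on the B–J Voronoi edge.

B and J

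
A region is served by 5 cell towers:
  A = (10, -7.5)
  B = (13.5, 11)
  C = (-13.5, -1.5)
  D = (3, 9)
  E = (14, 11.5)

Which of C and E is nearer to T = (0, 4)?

Compare squared distances:
|TC|² = (0−(-13.5))² + (4−(-1.5))² = 182.25 + 30.25 = 212.5
|TE|² = (0−14)² + (4−11.5)² = 196 + 56.25 = 252.25
212.5 < 252.25, so C is closer.

C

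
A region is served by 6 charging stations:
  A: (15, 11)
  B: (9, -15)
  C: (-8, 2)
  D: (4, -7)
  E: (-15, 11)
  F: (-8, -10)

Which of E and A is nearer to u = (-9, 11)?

E

Compare squared distances:
|uE|² = (-9−(-15))² + (11−11)² = 36 + 0 = 36
|uA|² = (-9−15)² + (11−11)² = 576 + 0 = 576
36 < 576, so E is closer.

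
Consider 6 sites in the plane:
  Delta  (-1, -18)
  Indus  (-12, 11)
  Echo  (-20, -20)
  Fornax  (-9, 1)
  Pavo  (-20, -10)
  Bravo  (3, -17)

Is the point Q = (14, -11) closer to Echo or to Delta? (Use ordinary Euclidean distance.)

Compare squared distances:
d²(Q, Echo) = (14−(-20))² + (-11−(-20))² = 1156 + 81 = 1237
d²(Q, Delta) = (14−(-1))² + (-11−(-18))² = 225 + 49 = 274
1237 > 274, so Delta is closer.

Delta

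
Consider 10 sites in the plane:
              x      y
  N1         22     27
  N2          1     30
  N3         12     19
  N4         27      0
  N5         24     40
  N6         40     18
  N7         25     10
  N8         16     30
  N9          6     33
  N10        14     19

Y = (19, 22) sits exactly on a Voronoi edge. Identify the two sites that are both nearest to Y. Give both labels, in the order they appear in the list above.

Squared distances from Y to each site:
|YN1|² = (19−22)² + (22−27)² = 9 + 25 = 34
|YN2|² = (19−1)² + (22−30)² = 324 + 64 = 388
|YN3|² = (19−12)² + (22−19)² = 49 + 9 = 58
|YN4|² = (19−27)² + (22−0)² = 64 + 484 = 548
|YN5|² = (19−24)² + (22−40)² = 25 + 324 = 349
|YN6|² = (19−40)² + (22−18)² = 441 + 16 = 457
|YN7|² = (19−25)² + (22−10)² = 36 + 144 = 180
|YN8|² = (19−16)² + (22−30)² = 9 + 64 = 73
|YN9|² = (19−6)² + (22−33)² = 169 + 121 = 290
d²(Y, N10) = (19−14)² + (22−19)² = 25 + 9 = 34
Y is equidistant from N1 and N10 (both at squared distance 34), and every other site is strictly farther — so Y lies on the N1–N10 Voronoi edge.

N1 and N10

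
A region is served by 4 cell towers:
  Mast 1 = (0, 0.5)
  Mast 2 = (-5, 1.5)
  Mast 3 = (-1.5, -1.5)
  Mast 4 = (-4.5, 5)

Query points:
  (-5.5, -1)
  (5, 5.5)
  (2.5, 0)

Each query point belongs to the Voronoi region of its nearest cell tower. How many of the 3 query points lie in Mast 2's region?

1

(-5.5, -1) — d² to each: Mast 1:32.5, Mast 2:6.5, Mast 3:16.25, Mast 4:37 → nearest is Mast 2
(5, 5.5) — d² to each: Mast 1:50, Mast 2:116, Mast 3:91.25, Mast 4:90.5 → nearest is Mast 1
(2.5, 0) — d² to each: Mast 1:6.5, Mast 2:58.5, Mast 3:18.25, Mast 4:74 → nearest is Mast 1
1 of the 3 points has Mast 2 as nearest.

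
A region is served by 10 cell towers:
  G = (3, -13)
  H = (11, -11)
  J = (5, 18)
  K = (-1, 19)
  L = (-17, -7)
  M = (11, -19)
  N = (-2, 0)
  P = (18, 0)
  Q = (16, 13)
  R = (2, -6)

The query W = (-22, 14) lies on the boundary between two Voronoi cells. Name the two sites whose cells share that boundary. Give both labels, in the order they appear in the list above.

Squared distances from W to each site:
|WG|² = 625 + 729 = 1354
|WH|² = 1089 + 625 = 1714
|WJ|² = 729 + 16 = 745
|WK|² = 441 + 25 = 466
|WL|² = 25 + 441 = 466
|WM|² = 1089 + 1089 = 2178
|WN|² = 400 + 196 = 596
|WP|² = 1600 + 196 = 1796
|WQ|² = 1444 + 1 = 1445
|WR|² = 576 + 400 = 976
W is equidistant from K and L (both at squared distance 466), and every other site is strictly farther — so W lies on the K–L Voronoi edge.

K and L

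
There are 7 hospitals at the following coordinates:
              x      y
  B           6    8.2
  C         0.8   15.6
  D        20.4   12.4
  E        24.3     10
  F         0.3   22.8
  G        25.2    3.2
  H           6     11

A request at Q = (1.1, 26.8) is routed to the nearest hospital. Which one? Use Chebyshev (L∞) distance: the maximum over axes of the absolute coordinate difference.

d(Q,B) = max(4.9, 18.6) = 18.6
d(Q,C) = max(0.3, 11.2) = 11.2
d(Q,D) = max(19.3, 14.4) = 19.3
d(Q,E) = max(23.2, 16.8) = 23.2
d(Q,F) = max(0.8, 4) = 4
d(Q,G) = max(24.1, 23.6) = 24.1
d(Q,H) = max(4.9, 15.8) = 15.8
The smallest is to F, so Q lies in the Voronoi region of F.

F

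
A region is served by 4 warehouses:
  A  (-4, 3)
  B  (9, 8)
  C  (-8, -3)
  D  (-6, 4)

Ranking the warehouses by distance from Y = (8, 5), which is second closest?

A

Compare squared distances (the ordering matches that of the actual distances):
|YA|² = 144 + 4 = 148
|YB|² = 1 + 9 = 10
|YC|² = 256 + 64 = 320
|YD|² = 196 + 1 = 197
Sorted ascending: B, A, D, … — the second-nearest is A.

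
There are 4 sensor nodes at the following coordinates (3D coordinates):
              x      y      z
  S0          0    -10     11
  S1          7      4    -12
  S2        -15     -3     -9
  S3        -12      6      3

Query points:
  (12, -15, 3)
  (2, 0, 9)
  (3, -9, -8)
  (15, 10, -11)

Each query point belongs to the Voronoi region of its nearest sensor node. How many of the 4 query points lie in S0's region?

(12, -15, 3) — d² to each: S0:233, S1:611, S2:1017, S3:1017 → nearest is S0
(2, 0, 9) — d² to each: S0:108, S1:482, S2:622, S3:268 → nearest is S0
(3, -9, -8) — d² to each: S0:371, S1:201, S2:361, S3:571 → nearest is S1
(15, 10, -11) — d² to each: S0:1109, S1:101, S2:1073, S3:941 → nearest is S1
2 of the 4 points have S0 as nearest.

2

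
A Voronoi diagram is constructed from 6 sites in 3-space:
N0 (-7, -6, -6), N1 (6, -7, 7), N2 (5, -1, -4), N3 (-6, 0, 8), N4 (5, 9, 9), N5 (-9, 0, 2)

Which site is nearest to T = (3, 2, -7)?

Squared Euclidean distances:
|TN0|² = (3−(-7))² + (2−(-6))² + (-7−(-6))² = 100 + 64 + 1 = 165
|TN1|² = (3−6)² + (2−(-7))² + (-7−7)² = 9 + 81 + 196 = 286
|TN2|² = (3−5)² + (2−(-1))² + (-7−(-4))² = 4 + 9 + 9 = 22
|TN3|² = (3−(-6))² + (2−0)² + (-7−8)² = 81 + 4 + 225 = 310
|TN4|² = (3−5)² + (2−9)² + (-7−9)² = 4 + 49 + 256 = 309
|TN5|² = (3−(-9))² + (2−0)² + (-7−2)² = 144 + 4 + 81 = 229
Minimum is at N2.

N2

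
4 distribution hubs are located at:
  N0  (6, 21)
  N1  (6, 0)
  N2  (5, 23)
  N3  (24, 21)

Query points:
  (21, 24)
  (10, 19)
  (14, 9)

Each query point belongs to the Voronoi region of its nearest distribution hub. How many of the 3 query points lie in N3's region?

(21, 24) — d² to each: N0:234, N1:801, N2:257, N3:18 → nearest is N3
(10, 19) — d² to each: N0:20, N1:377, N2:41, N3:200 → nearest is N0
(14, 9) — d² to each: N0:208, N1:145, N2:277, N3:244 → nearest is N1
1 of the 3 points has N3 as nearest.

1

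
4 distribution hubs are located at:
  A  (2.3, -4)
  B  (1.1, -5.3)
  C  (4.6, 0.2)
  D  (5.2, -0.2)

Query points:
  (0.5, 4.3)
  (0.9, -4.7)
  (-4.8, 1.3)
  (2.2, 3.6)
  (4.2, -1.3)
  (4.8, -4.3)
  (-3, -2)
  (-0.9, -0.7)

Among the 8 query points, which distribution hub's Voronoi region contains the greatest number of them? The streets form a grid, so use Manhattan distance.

C

(0.5, 4.3) — d to each: A:10.1, B:10.2, C:8.2, D:9.2 → nearest is C
(0.9, -4.7) — d to each: A:2.1, B:0.8, C:8.6, D:8.8 → nearest is B
(-4.8, 1.3) — d to each: A:12.4, B:12.5, C:10.5, D:11.5 → nearest is C
(2.2, 3.6) — d to each: A:7.7, B:10, C:5.8, D:6.8 → nearest is C
(4.2, -1.3) — d to each: A:4.6, B:7.1, C:1.9, D:2.1 → nearest is C
(4.8, -4.3) — d to each: A:2.8, B:4.7, C:4.7, D:4.5 → nearest is A
(-3, -2) — d to each: A:7.3, B:7.4, C:9.8, D:10 → nearest is A
(-0.9, -0.7) — d to each: A:6.5, B:6.6, C:6.4, D:6.6 → nearest is C
Tally — A:2, B:1, C:5. C captures the most (5).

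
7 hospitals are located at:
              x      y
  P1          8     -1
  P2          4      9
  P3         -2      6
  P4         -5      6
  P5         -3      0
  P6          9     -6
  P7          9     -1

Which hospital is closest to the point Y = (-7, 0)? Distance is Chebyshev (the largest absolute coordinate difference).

d(Y,P1) = max(15, 1) = 15
d(Y,P2) = max(11, 9) = 11
d(Y,P3) = max(5, 6) = 6
d(Y,P4) = max(2, 6) = 6
d(Y,P5) = max(4, 0) = 4
d(Y,P6) = max(16, 6) = 16
d(Y,P7) = max(16, 1) = 16
Minimum is at P5.

P5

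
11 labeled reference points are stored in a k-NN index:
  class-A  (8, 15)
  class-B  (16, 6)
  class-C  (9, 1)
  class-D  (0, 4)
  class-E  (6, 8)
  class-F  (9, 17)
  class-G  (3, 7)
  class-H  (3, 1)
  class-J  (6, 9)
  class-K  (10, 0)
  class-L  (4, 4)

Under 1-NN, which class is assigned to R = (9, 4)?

Compare squared distances (the ordering matches that of the actual distances):
d²(R, class-A) = 1 + 121 = 122
d²(R, class-B) = 49 + 4 = 53
d²(R, class-C) = 0 + 9 = 9
d²(R, class-D) = 81 + 0 = 81
d²(R, class-E) = 9 + 16 = 25
d²(R, class-F) = 0 + 169 = 169
d²(R, class-G) = 36 + 9 = 45
d²(R, class-H) = 36 + 9 = 45
d²(R, class-J) = 9 + 25 = 34
d²(R, class-K) = 1 + 16 = 17
d²(R, class-L) = 25 + 0 = 25
The smallest is to class-C, so R lies in the Voronoi region of class-C.

class-C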